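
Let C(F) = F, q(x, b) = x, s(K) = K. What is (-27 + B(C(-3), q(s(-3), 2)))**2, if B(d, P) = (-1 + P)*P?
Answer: 225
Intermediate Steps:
B(d, P) = P*(-1 + P)
(-27 + B(C(-3), q(s(-3), 2)))**2 = (-27 - 3*(-1 - 3))**2 = (-27 - 3*(-4))**2 = (-27 + 12)**2 = (-15)**2 = 225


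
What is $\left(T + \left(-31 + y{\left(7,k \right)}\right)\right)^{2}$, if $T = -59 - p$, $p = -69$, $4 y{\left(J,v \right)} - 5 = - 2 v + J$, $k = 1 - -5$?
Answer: $441$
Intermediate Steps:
$k = 6$ ($k = 1 + 5 = 6$)
$y{\left(J,v \right)} = \frac{5}{4} - \frac{v}{2} + \frac{J}{4}$ ($y{\left(J,v \right)} = \frac{5}{4} + \frac{- 2 v + J}{4} = \frac{5}{4} + \frac{J - 2 v}{4} = \frac{5}{4} + \left(- \frac{v}{2} + \frac{J}{4}\right) = \frac{5}{4} - \frac{v}{2} + \frac{J}{4}$)
$T = 10$ ($T = -59 - -69 = -59 + 69 = 10$)
$\left(T + \left(-31 + y{\left(7,k \right)}\right)\right)^{2} = \left(10 + \left(-31 + \left(\frac{5}{4} - 3 + \frac{1}{4} \cdot 7\right)\right)\right)^{2} = \left(10 + \left(-31 + \left(\frac{5}{4} - 3 + \frac{7}{4}\right)\right)\right)^{2} = \left(10 + \left(-31 + 0\right)\right)^{2} = \left(10 - 31\right)^{2} = \left(-21\right)^{2} = 441$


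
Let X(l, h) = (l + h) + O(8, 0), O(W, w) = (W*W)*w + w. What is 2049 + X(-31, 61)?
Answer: 2079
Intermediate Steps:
O(W, w) = w + w*W² (O(W, w) = W²*w + w = w*W² + w = w + w*W²)
X(l, h) = h + l (X(l, h) = (l + h) + 0*(1 + 8²) = (h + l) + 0*(1 + 64) = (h + l) + 0*65 = (h + l) + 0 = h + l)
2049 + X(-31, 61) = 2049 + (61 - 31) = 2049 + 30 = 2079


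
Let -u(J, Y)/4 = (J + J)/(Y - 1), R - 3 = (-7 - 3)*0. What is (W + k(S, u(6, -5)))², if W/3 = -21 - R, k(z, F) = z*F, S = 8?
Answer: 64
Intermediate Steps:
R = 3 (R = 3 + (-7 - 3)*0 = 3 - 10*0 = 3 + 0 = 3)
u(J, Y) = -8*J/(-1 + Y) (u(J, Y) = -4*(J + J)/(Y - 1) = -4*2*J/(-1 + Y) = -8*J/(-1 + Y))
k(z, F) = F*z
W = -72 (W = 3*(-21 - 1*3) = 3*(-21 - 3) = 3*(-24) = -72)
(W + k(S, u(6, -5)))² = (-72 - 8*6/(-1 - 5)*8)² = (-72 - 8*6/(-6)*8)² = (-72 - 8*6*(-⅙)*8)² = (-72 + 8*8)² = (-72 + 64)² = (-8)² = 64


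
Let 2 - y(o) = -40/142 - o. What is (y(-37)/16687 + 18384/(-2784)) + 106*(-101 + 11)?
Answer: -656014722201/68717066 ≈ -9546.6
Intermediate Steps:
y(o) = 162/71 + o (y(o) = 2 - (-40/142 - o) = 2 - (-40*1/142 - o) = 2 - (-20/71 - o) = 2 + (20/71 + o) = 162/71 + o)
(y(-37)/16687 + 18384/(-2784)) + 106*(-101 + 11) = ((162/71 - 37)/16687 + 18384/(-2784)) + 106*(-101 + 11) = (-2465/71*1/16687 + 18384*(-1/2784)) + 106*(-90) = (-2465/1184777 - 383/58) - 9540 = -453912561/68717066 - 9540 = -656014722201/68717066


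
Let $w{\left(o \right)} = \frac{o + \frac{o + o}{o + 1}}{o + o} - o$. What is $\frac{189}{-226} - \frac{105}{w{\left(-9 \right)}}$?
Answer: $- \frac{13601}{1130} \approx -12.036$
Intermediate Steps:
$w{\left(o \right)} = - o + \frac{o + \frac{2 o}{1 + o}}{2 o}$ ($w{\left(o \right)} = \frac{o + \frac{2 o}{1 + o}}{2 o} - o = - o + \frac{o + \frac{2 o}{1 + o}}{2 o}$)
$\frac{189}{-226} - \frac{105}{w{\left(-9 \right)}} = \frac{189}{-226} - \frac{105}{\frac{1}{2} \frac{1}{1 - 9} \left(3 - -9 - 2 \left(-9\right)^{2}\right)} = 189 \left(- \frac{1}{226}\right) - \frac{105}{\frac{1}{2} \frac{1}{-8} \left(3 + 9 - 162\right)} = - \frac{189}{226} - \frac{105}{\frac{1}{2} \left(- \frac{1}{8}\right) \left(3 + 9 - 162\right)} = - \frac{189}{226} - \frac{105}{\frac{1}{2} \left(- \frac{1}{8}\right) \left(-150\right)} = - \frac{189}{226} - \frac{105}{\frac{75}{8}} = - \frac{189}{226} - \frac{56}{5} = - \frac{13601}{1130}$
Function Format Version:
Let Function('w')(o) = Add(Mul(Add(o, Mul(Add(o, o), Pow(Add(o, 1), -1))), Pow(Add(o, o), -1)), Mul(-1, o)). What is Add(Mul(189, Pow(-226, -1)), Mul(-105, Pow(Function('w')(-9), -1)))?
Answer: Rational(-13601, 1130) ≈ -12.036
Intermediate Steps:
Function('w')(o) = Add(Mul(-1, o), Mul(Rational(1, 2), Pow(o, -1), Add(o, Mul(2, o, Pow(Add(1, o), -1))))) (Function('w')(o) = Add(Mul(Add(o, Mul(Mul(2, o), Pow(Add(1, o), -1))), Pow(Mul(2, o), -1)), Mul(-1, o)) = Add(Mul(Add(o, Mul(2, o, Pow(Add(1, o), -1))), Mul(Rational(1, 2), Pow(o, -1))), Mul(-1, o)) = Add(Mul(Rational(1, 2), Pow(o, -1), Add(o, Mul(2, o, Pow(Add(1, o), -1)))), Mul(-1, o)) = Add(Mul(-1, o), Mul(Rational(1, 2), Pow(o, -1), Add(o, Mul(2, o, Pow(Add(1, o), -1))))))
Add(Mul(189, Pow(-226, -1)), Mul(-105, Pow(Function('w')(-9), -1))) = Add(Mul(189, Pow(-226, -1)), Mul(-105, Pow(Mul(Rational(1, 2), Pow(Add(1, -9), -1), Add(3, Mul(-1, -9), Mul(-2, Pow(-9, 2)))), -1))) = Add(Mul(189, Rational(-1, 226)), Mul(-105, Pow(Mul(Rational(1, 2), Pow(-8, -1), Add(3, 9, Mul(-2, 81))), -1))) = Add(Rational(-189, 226), Mul(-105, Pow(Mul(Rational(1, 2), Rational(-1, 8), Add(3, 9, -162)), -1))) = Add(Rational(-189, 226), Mul(-105, Pow(Mul(Rational(1, 2), Rational(-1, 8), -150), -1))) = Add(Rational(-189, 226), Mul(-105, Pow(Rational(75, 8), -1))) = Add(Rational(-189, 226), Mul(-105, Rational(8, 75))) = Add(Rational(-189, 226), Rational(-56, 5)) = Rational(-13601, 1130)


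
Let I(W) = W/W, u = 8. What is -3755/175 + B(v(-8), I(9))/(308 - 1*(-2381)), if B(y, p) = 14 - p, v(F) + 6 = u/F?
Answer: -2018984/94115 ≈ -21.452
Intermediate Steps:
v(F) = -6 + 8/F
I(W) = 1
-3755/175 + B(v(-8), I(9))/(308 - 1*(-2381)) = -3755/175 + (14 - 1*1)/(308 - 1*(-2381)) = -3755*1/175 + (14 - 1)/(308 + 2381) = -751/35 + 13/2689 = -2018984/94115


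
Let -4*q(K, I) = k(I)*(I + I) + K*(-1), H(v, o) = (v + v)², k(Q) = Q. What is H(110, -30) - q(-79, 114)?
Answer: 219671/4 ≈ 54918.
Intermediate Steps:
H(v, o) = 4*v² (H(v, o) = (2*v)² = 4*v²)
q(K, I) = -I²/2 + K/4 (q(K, I) = -(I*(I + I) + K*(-1))/4 = -(I*(2*I) - K)/4 = -(2*I² - K)/4 = -(-K + 2*I²)/4 = -I²/2 + K/4)
H(110, -30) - q(-79, 114) = 4*110² - (-½*114² + (¼)*(-79)) = 4*12100 - (-½*12996 - 79/4) = 48400 - (-6498 - 79/4) = 48400 - 1*(-26071/4) = 48400 + 26071/4 = 219671/4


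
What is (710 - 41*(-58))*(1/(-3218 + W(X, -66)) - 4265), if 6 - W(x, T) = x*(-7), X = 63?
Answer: -36494959808/2771 ≈ -1.3170e+7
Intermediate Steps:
W(x, T) = 6 + 7*x (W(x, T) = 6 - x*(-7) = 6 - (-7)*x = 6 + 7*x)
(710 - 41*(-58))*(1/(-3218 + W(X, -66)) - 4265) = (710 - 41*(-58))*(1/(-3218 + (6 + 7*63)) - 4265) = (710 + 2378)*(1/(-3218 + (6 + 441)) - 4265) = 3088*(1/(-3218 + 447) - 4265) = 3088*(1/(-2771) - 4265) = 3088*(-1/2771 - 4265) = 3088*(-11818316/2771) = -36494959808/2771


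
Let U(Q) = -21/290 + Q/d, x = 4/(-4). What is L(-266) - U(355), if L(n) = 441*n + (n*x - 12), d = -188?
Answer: -3190784071/27260 ≈ -1.1705e+5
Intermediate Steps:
x = -1 (x = 4*(-1/4) = -1)
U(Q) = -21/290 - Q/188 (U(Q) = -21/290 + Q/(-188) = -21*1/290 + Q*(-1/188) = -21/290 - Q/188)
L(n) = -12 + 440*n (L(n) = 441*n + (n*(-1) - 12) = 441*n + (-n - 12) = 441*n + (-12 - n) = -12 + 440*n)
L(-266) - U(355) = (-12 + 440*(-266)) - (-21/290 - 1/188*355) = (-12 - 117040) - (-21/290 - 355/188) = -117052 - 1*(-53449/27260) = -117052 + 53449/27260 = -3190784071/27260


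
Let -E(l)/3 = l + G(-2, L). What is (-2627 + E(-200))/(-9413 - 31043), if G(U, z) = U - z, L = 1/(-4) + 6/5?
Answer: 40363/809120 ≈ 0.049885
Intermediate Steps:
L = 19/20 (L = 1*(-1/4) + 6*(1/5) = -1/4 + 6/5 = 19/20 ≈ 0.95000)
E(l) = 177/20 - 3*l (E(l) = -3*(l + (-2 - 1*19/20)) = -3*(l + (-2 - 19/20)) = -3*(l - 59/20) = -3*(-59/20 + l) = 177/20 - 3*l)
(-2627 + E(-200))/(-9413 - 31043) = (-2627 + (177/20 - 3*(-200)))/(-9413 - 31043) = (-2627 + (177/20 + 600))/(-40456) = (-2627 + 12177/20)*(-1/40456) = -40363/20*(-1/40456) = 40363/809120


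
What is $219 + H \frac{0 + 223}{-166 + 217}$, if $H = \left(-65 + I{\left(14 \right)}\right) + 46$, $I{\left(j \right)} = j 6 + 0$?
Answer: $\frac{25664}{51} \approx 503.22$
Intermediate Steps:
$I{\left(j \right)} = 6 j$ ($I{\left(j \right)} = 6 j + 0 = 6 j$)
$H = 65$ ($H = \left(-65 + 6 \cdot 14\right) + 46 = \left(-65 + 84\right) + 46 = 19 + 46 = 65$)
$219 + H \frac{0 + 223}{-166 + 217} = 219 + 65 \frac{0 + 223}{-166 + 217} = 219 + 65 \cdot \frac{223}{51} = 219 + \frac{14495}{51} = \frac{25664}{51}$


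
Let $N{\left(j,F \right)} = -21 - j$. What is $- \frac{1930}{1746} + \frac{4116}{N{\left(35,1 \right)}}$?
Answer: $- \frac{130261}{1746} \approx -74.605$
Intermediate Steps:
$- \frac{1930}{1746} + \frac{4116}{N{\left(35,1 \right)}} = - \frac{1930}{1746} + \frac{4116}{-21 - 35} = \left(-1930\right) \frac{1}{1746} + \frac{4116}{-21 - 35} = - \frac{965}{873} + \frac{4116}{-56} = - \frac{965}{873} + 4116 \left(- \frac{1}{56}\right) = - \frac{965}{873} - \frac{147}{2} = - \frac{130261}{1746}$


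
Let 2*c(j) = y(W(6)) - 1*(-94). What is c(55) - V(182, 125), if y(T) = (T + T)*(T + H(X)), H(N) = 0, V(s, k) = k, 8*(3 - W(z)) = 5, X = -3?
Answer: -4631/64 ≈ -72.359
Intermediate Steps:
W(z) = 19/8 (W(z) = 3 - 1/8*5 = 3 - 5/8 = 19/8)
y(T) = 2*T**2 (y(T) = (T + T)*(T + 0) = (2*T)*T = 2*T**2)
c(j) = 3369/64 (c(j) = (2*(19/8)**2 - 1*(-94))/2 = (2*(361/64) + 94)/2 = (361/32 + 94)/2 = (1/2)*(3369/32) = 3369/64)
c(55) - V(182, 125) = 3369/64 - 1*125 = 3369/64 - 125 = -4631/64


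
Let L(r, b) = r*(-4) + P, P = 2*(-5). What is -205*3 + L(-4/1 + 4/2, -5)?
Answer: -617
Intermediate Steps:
P = -10
L(r, b) = -10 - 4*r (L(r, b) = r*(-4) - 10 = -4*r - 10 = -10 - 4*r)
-205*3 + L(-4/1 + 4/2, -5) = -205*3 + (-10 - 4*(-4/1 + 4/2)) = -41*15 + (-10 - 4*(-4*1 + 4*(½))) = -615 + (-10 - 4*(-4 + 2)) = -615 + (-10 - 4*(-2)) = -615 + (-10 + 8) = -615 - 2 = -617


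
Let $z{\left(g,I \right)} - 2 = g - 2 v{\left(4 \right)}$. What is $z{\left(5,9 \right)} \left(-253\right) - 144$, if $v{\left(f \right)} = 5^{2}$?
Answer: $10735$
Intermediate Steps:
$v{\left(f \right)} = 25$
$z{\left(g,I \right)} = -48 + g$ ($z{\left(g,I \right)} = 2 + \left(g - 50\right) = 2 + \left(-50 + g\right) = -48 + g$)
$z{\left(5,9 \right)} \left(-253\right) - 144 = \left(-48 + 5\right) \left(-253\right) - 144 = \left(-43\right) \left(-253\right) - 144 = 10879 - 144 = 10735$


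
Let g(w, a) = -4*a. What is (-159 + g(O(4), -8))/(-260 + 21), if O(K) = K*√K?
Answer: 127/239 ≈ 0.53138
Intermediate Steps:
O(K) = K^(3/2)
(-159 + g(O(4), -8))/(-260 + 21) = (-159 - 4*(-8))/(-260 + 21) = (-159 + 32)/(-239) = -127*(-1/239) = 127/239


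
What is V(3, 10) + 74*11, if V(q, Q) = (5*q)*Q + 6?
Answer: 970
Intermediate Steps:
V(q, Q) = 6 + 5*Q*q (V(q, Q) = 5*Q*q + 6 = 6 + 5*Q*q)
V(3, 10) + 74*11 = (6 + 5*10*3) + 74*11 = (6 + 150) + 814 = 156 + 814 = 970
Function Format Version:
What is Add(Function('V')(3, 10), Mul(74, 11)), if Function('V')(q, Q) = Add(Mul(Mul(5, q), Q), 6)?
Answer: 970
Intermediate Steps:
Function('V')(q, Q) = Add(6, Mul(5, Q, q)) (Function('V')(q, Q) = Add(Mul(5, Q, q), 6) = Add(6, Mul(5, Q, q)))
Add(Function('V')(3, 10), Mul(74, 11)) = Add(Add(6, Mul(5, 10, 3)), Mul(74, 11)) = Add(Add(6, 150), 814) = Add(156, 814) = 970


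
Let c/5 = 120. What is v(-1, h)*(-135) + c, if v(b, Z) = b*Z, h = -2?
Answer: 330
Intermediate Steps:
c = 600 (c = 5*120 = 600)
v(b, Z) = Z*b
v(-1, h)*(-135) + c = -2*(-1)*(-135) + 600 = 2*(-135) + 600 = -270 + 600 = 330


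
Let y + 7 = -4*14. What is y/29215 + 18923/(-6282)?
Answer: -553231211/183528630 ≈ -3.0144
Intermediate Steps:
y = -63 (y = -7 - 4*14 = -7 - 56 = -63)
y/29215 + 18923/(-6282) = -63/29215 + 18923/(-6282) = -63*1/29215 + 18923*(-1/6282) = -63/29215 - 18923/6282 = -553231211/183528630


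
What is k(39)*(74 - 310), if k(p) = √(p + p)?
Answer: -236*√78 ≈ -2084.3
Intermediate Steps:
k(p) = √2*√p (k(p) = √(2*p) = √2*√p)
k(39)*(74 - 310) = (√2*√39)*(74 - 310) = √78*(-236) = -236*√78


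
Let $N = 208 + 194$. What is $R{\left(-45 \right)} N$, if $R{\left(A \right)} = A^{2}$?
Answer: $814050$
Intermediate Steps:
$N = 402$
$R{\left(-45 \right)} N = \left(-45\right)^{2} \cdot 402 = 2025 \cdot 402 = 814050$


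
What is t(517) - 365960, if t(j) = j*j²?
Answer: 137822453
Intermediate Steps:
t(j) = j³
t(517) - 365960 = 517³ - 365960 = 138188413 - 365960 = 137822453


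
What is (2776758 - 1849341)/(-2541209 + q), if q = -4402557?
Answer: -927417/6943766 ≈ -0.13356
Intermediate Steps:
(2776758 - 1849341)/(-2541209 + q) = (2776758 - 1849341)/(-2541209 - 4402557) = 927417/(-6943766) = 927417*(-1/6943766) = -927417/6943766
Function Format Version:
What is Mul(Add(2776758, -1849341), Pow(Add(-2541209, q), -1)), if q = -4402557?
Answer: Rational(-927417, 6943766) ≈ -0.13356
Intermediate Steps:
Mul(Add(2776758, -1849341), Pow(Add(-2541209, q), -1)) = Mul(Add(2776758, -1849341), Pow(Add(-2541209, -4402557), -1)) = Mul(927417, Pow(-6943766, -1)) = Mul(927417, Rational(-1, 6943766)) = Rational(-927417, 6943766)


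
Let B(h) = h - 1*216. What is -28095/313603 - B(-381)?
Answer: 187192896/313603 ≈ 596.91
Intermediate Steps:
B(h) = -216 + h (B(h) = h - 216 = -216 + h)
-28095/313603 - B(-381) = -28095/313603 - (-216 - 381) = -28095*1/313603 - 1*(-597) = -28095/313603 + 597 = 187192896/313603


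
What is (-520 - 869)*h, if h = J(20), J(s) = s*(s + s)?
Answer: -1111200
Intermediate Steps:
J(s) = 2*s² (J(s) = s*(2*s) = 2*s²)
h = 800 (h = 2*20² = 2*400 = 800)
(-520 - 869)*h = (-520 - 869)*800 = -1389*800 = -1111200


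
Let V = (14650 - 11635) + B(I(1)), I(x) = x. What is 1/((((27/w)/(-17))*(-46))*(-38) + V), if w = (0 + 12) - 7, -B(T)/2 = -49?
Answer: 85/217409 ≈ 0.00039097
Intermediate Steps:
B(T) = 98 (B(T) = -2*(-49) = 98)
w = 5 (w = 12 - 7 = 5)
V = 3113 (V = (14650 - 11635) + 98 = 3015 + 98 = 3113)
1/((((27/w)/(-17))*(-46))*(-38) + V) = 1/((((27/5)/(-17))*(-46))*(-38) + 3113) = 1/((((27*(1/5))*(-1/17))*(-46))*(-38) + 3113) = 1/((((27/5)*(-1/17))*(-46))*(-38) + 3113) = 1/(-27/85*(-46)*(-38) + 3113) = 1/((1242/85)*(-38) + 3113) = 1/(-47196/85 + 3113) = 1/(217409/85) = 85/217409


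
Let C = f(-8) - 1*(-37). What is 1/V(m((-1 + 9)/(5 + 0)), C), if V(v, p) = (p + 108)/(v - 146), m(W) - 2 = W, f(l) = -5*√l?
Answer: -20648/21225 - 1424*I*√2/21225 ≈ -0.97282 - 0.094881*I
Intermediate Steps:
m(W) = 2 + W
C = 37 - 10*I*√2 (C = -10*I*√2 - 1*(-37) = -10*I*√2 + 37 = 37 - 10*I*√2 ≈ 37.0 - 14.142*I)
V(v, p) = (108 + p)/(-146 + v)
1/V(m((-1 + 9)/(5 + 0)), C) = 1/((108 + (37 - 10*I*√2))/(-146 + (2 + (-1 + 9)/(5 + 0)))) = 1/((145 - 10*I*√2)/(-146 + (2 + 8/5))) = 1/((145 - 10*I*√2)/(-146 + 18/5)) = 1/((145 - 10*I*√2)/(-712/5)) = 1/(-5*(145 - 10*I*√2)/712) = 1/(-725/712 + 25*I*√2/356)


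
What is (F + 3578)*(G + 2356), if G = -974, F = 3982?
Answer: 10447920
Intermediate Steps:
(F + 3578)*(G + 2356) = (3982 + 3578)*(-974 + 2356) = 7560*1382 = 10447920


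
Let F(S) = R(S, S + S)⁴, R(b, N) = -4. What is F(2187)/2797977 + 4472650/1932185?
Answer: 2502973293682/1081241837949 ≈ 2.3149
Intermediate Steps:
F(S) = 256 (F(S) = (-4)⁴ = 256)
F(2187)/2797977 + 4472650/1932185 = 256/2797977 + 4472650/1932185 = 256*(1/2797977) + 4472650*(1/1932185) = 256/2797977 + 894530/386437 = 2502973293682/1081241837949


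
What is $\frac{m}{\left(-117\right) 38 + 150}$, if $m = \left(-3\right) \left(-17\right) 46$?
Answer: $- \frac{391}{716} \approx -0.54609$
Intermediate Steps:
$m = 2346$ ($m = 51 \cdot 46 = 2346$)
$\frac{m}{\left(-117\right) 38 + 150} = \frac{2346}{\left(-117\right) 38 + 150} = \frac{2346}{-4446 + 150} = \frac{2346}{-4296} = 2346 \left(- \frac{1}{4296}\right) = - \frac{391}{716}$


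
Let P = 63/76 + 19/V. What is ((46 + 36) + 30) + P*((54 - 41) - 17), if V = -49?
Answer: 102629/931 ≈ 110.24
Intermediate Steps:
P = 1643/3724 (P = 63/76 + 19/(-49) = 63*(1/76) + 19*(-1/49) = 63/76 - 19/49 = 1643/3724 ≈ 0.44119)
((46 + 36) + 30) + P*((54 - 41) - 17) = ((46 + 36) + 30) + 1643*((54 - 41) - 17)/3724 = (82 + 30) + 1643*(13 - 17)/3724 = 112 + (1643/3724)*(-4) = 112 - 1643/931 = 102629/931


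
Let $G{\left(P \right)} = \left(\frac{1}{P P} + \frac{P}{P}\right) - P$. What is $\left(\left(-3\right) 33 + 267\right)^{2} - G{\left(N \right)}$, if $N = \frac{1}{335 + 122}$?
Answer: $- \frac{82546081}{457} \approx -1.8063 \cdot 10^{5}$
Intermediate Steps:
$N = \frac{1}{457} \approx 0.0021882$
$G{\left(P \right)} = 1 + \frac{1}{P^{2}} - P$ ($G{\left(P \right)} = \left(\frac{1}{P^{2}} + 1\right) - P = \left(1 + \frac{1}{P^{2}}\right) - P = 1 + \frac{1}{P^{2}} - P$)
$\left(\left(-3\right) 33 + 267\right)^{2} - G{\left(N \right)} = \left(\left(-3\right) 33 + 267\right)^{2} - \left(1 + \frac{1}{(\frac{1}{457})^{2}} - \frac{1}{457}\right) = \left(-99 + 267\right)^{2} - \left(1 + 208849 - \frac{1}{457}\right) = 168^{2} - \frac{95444449}{457} = 28224 - \frac{95444449}{457} = - \frac{82546081}{457}$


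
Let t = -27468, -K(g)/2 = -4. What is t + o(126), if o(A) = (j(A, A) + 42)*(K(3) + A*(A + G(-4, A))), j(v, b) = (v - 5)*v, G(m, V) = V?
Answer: 485519412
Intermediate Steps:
K(g) = 8 (K(g) = -2*(-4) = 8)
j(v, b) = v*(-5 + v) (j(v, b) = (-5 + v)*v = v*(-5 + v))
o(A) = (8 + 2*A²)*(42 + A*(-5 + A)) (o(A) = (A*(-5 + A) + 42)*(8 + A*(A + A)) = (42 + A*(-5 + A))*(8 + A*(2*A)) = (42 + A*(-5 + A))*(8 + 2*A²) = (8 + 2*A²)*(42 + A*(-5 + A)))
t + o(126) = -27468 + (336 - 40*126 - 10*126³ + 2*126⁴ + 92*126²) = -27468 + (336 - 5040 - 10*2000376 + 2*252047376 + 92*15876) = -27468 + (336 - 5040 - 20003760 + 504094752 + 1460592) = -27468 + 485546880 = 485519412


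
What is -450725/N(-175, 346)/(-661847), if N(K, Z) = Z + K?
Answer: 450725/113175837 ≈ 0.0039825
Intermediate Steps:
N(K, Z) = K + Z
-450725/N(-175, 346)/(-661847) = -450725/(-175 + 346)/(-661847) = -450725/171*(-1/661847) = 450725/113175837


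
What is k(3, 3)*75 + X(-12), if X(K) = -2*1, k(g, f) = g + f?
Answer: 448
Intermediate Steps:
k(g, f) = f + g
X(K) = -2
k(3, 3)*75 + X(-12) = (3 + 3)*75 - 2 = 6*75 - 2 = 450 - 2 = 448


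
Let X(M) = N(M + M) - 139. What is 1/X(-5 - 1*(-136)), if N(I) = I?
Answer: 1/123 ≈ 0.0081301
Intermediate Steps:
X(M) = -139 + 2*M (X(M) = (M + M) - 139 = 2*M - 139 = -139 + 2*M)
1/X(-5 - 1*(-136)) = 1/(-139 + 2*(-5 - 1*(-136))) = 1/(-139 + 2*(-5 + 136)) = 1/(-139 + 2*131) = 1/(-139 + 262) = 1/123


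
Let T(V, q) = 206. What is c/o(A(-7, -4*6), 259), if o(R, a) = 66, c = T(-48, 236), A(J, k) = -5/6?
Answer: 103/33 ≈ 3.1212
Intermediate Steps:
A(J, k) = -⅚ (A(J, k) = -5*⅙ = -⅚)
c = 206
c/o(A(-7, -4*6), 259) = 206/66 = 206*(1/66) = 103/33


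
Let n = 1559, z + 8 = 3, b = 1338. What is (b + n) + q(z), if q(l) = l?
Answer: 2892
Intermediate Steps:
z = -5 (z = -8 + 3 = -5)
(b + n) + q(z) = (1338 + 1559) - 5 = 2897 - 5 = 2892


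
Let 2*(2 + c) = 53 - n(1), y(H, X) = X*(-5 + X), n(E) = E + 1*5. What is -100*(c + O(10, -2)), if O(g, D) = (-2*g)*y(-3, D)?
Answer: 25850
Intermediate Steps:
n(E) = 5 + E (n(E) = E + 5 = 5 + E)
O(g, D) = -2*D*g*(-5 + D) (O(g, D) = (-2*g)*(D*(-5 + D)) = -2*D*g*(-5 + D))
c = 43/2 (c = -2 + (53 - (5 + 1))/2 = -2 + (53 - 1*6)/2 = -2 + (53 - 6)/2 = -2 + (1/2)*47 = -2 + 47/2 = 43/2 ≈ 21.500)
-100*(c + O(10, -2)) = -100*(43/2 + 2*(-2)*10*(5 - 1*(-2))) = -100*(43/2 + 2*(-2)*10*(5 + 2)) = -100*(43/2 + 2*(-2)*10*7) = -100*(43/2 - 280) = -100*(-517/2) = 25850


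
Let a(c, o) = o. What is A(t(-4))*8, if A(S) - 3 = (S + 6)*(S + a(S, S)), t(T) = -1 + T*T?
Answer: 5064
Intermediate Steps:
t(T) = -1 + T²
A(S) = 3 + 2*S*(6 + S) (A(S) = 3 + (S + 6)*(S + S) = 3 + (6 + S)*(2*S) = 3 + 2*S*(6 + S))
A(t(-4))*8 = (3 + 2*(-1 + (-4)²)² + 12*(-1 + (-4)²))*8 = (3 + 2*(-1 + 16)² + 12*(-1 + 16))*8 = (3 + 2*15² + 12*15)*8 = (3 + 2*225 + 180)*8 = (3 + 450 + 180)*8 = 633*8 = 5064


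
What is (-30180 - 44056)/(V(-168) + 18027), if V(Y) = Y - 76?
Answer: -74236/17783 ≈ -4.1745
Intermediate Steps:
V(Y) = -76 + Y
(-30180 - 44056)/(V(-168) + 18027) = (-30180 - 44056)/((-76 - 168) + 18027) = -74236/(-244 + 18027) = -74236/17783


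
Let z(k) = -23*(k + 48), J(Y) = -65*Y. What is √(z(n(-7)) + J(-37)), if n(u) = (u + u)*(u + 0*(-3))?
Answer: I*√953 ≈ 30.871*I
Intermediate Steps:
n(u) = 2*u² (n(u) = (2*u)*(u + 0) = (2*u)*u = 2*u²)
z(k) = -1104 - 23*k (z(k) = -23*(48 + k) = -1104 - 23*k)
√(z(n(-7)) + J(-37)) = √((-1104 - 46*(-7)²) - 65*(-37)) = √((-1104 - 46*49) + 2405) = √((-1104 - 23*98) + 2405) = √((-1104 - 2254) + 2405) = √(-3358 + 2405) = √(-953) = I*√953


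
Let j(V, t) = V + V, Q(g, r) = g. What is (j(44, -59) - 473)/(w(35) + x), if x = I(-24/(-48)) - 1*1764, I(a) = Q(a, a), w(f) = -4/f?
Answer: 2450/11223 ≈ 0.21830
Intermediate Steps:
I(a) = a
j(V, t) = 2*V
x = -3527/2 (x = -24/(-48) - 1*1764 = -24*(-1/48) - 1764 = 1/2 - 1764 = -3527/2 ≈ -1763.5)
(j(44, -59) - 473)/(w(35) + x) = (2*44 - 473)/(-4/35 - 3527/2) = (88 - 473)/(-4*1/35 - 3527/2) = -385/(-4/35 - 3527/2) = -385/(-123453/70) = -385*(-70/123453) = 2450/11223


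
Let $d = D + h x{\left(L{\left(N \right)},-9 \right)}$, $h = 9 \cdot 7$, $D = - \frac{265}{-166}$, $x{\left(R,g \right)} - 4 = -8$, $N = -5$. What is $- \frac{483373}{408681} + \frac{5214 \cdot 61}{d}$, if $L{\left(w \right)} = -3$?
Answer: $- \frac{21597208409975}{16987643127} \approx -1271.3$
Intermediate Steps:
$x{\left(R,g \right)} = -4$ ($x{\left(R,g \right)} = 4 - 8 = -4$)
$D = \frac{265}{166}$ ($D = \left(-265\right) \left(- \frac{1}{166}\right) = \frac{265}{166} \approx 1.5964$)
$h = 63$
$d = - \frac{41567}{166}$ ($d = \frac{265}{166} + 63 \left(-4\right) = \frac{265}{166} - 252 = - \frac{41567}{166} \approx -250.4$)
$- \frac{483373}{408681} + \frac{5214 \cdot 61}{d} = - \frac{483373}{408681} + \frac{5214 \cdot 61}{- \frac{41567}{166}} = \left(-483373\right) \frac{1}{408681} + 318054 \left(- \frac{166}{41567}\right) = - \frac{483373}{408681} - \frac{52796964}{41567} = - \frac{21597208409975}{16987643127}$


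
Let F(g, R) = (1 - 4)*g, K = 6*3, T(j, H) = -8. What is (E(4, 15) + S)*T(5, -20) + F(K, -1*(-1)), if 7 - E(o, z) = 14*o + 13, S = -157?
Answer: 1698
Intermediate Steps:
K = 18
E(o, z) = -6 - 14*o (E(o, z) = 7 - (14*o + 13) = 7 - (13 + 14*o) = 7 + (-13 - 14*o) = -6 - 14*o)
F(g, R) = -3*g
(E(4, 15) + S)*T(5, -20) + F(K, -1*(-1)) = ((-6 - 14*4) - 157)*(-8) - 3*18 = ((-6 - 56) - 157)*(-8) - 54 = (-62 - 157)*(-8) - 54 = -219*(-8) - 54 = 1752 - 54 = 1698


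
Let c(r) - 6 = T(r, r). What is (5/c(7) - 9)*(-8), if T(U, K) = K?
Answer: 896/13 ≈ 68.923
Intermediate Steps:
c(r) = 6 + r
(5/c(7) - 9)*(-8) = (5/(6 + 7) - 9)*(-8) = (5/13 - 9)*(-8) = -112/13*(-8) = 896/13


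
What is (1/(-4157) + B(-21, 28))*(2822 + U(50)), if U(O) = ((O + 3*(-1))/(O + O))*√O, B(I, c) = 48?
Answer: 563087770/4157 + 1875629*√2/16628 ≈ 1.3561e+5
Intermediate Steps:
U(O) = (-3 + O)/(2*√O) (U(O) = ((O - 3)/((2*O)))*√O = ((-3 + O)*(1/(2*O)))*√O = ((-3 + O)/(2*O))*√O = (-3 + O)/(2*√O))
(1/(-4157) + B(-21, 28))*(2822 + U(50)) = (1/(-4157) + 48)*(2822 + (-3 + 50)/(2*√50)) = (-1/4157 + 48)*(2822 + (½)*(√2/10)*47) = 199535*(2822 + 47*√2/20)/4157 = 563087770/4157 + 1875629*√2/16628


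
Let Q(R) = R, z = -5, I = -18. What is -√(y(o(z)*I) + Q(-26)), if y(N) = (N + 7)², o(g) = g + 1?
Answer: -√6215 ≈ -78.835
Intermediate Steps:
o(g) = 1 + g
y(N) = (7 + N)²
-√(y(o(z)*I) + Q(-26)) = -√((7 + (1 - 5)*(-18))² - 26) = -√((7 - 4*(-18))² - 26) = -√((7 + 72)² - 26) = -√(79² - 26) = -√(6241 - 26) = -√6215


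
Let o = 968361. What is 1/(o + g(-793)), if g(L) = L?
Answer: 1/967568 ≈ 1.0335e-6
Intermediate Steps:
1/(o + g(-793)) = 1/(968361 - 793) = 1/967568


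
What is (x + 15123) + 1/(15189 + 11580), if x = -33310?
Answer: -486847802/26769 ≈ -18187.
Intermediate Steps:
(x + 15123) + 1/(15189 + 11580) = (-33310 + 15123) + 1/(15189 + 11580) = -18187 + 1/26769 = -486847802/26769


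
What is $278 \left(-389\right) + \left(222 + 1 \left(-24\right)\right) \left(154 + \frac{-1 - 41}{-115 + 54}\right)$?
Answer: $- \frac{4728334}{61} \approx -77514.0$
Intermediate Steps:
$278 \left(-389\right) + \left(222 + 1 \left(-24\right)\right) \left(154 + \frac{-1 - 41}{-115 + 54}\right) = -108142 + \left(222 - 24\right) \left(154 - \frac{42}{-61}\right) = -108142 + 198 \left(154 - - \frac{42}{61}\right) = -108142 + 198 \left(154 + \frac{42}{61}\right) = -108142 + 198 \cdot \frac{9436}{61} = -108142 + \frac{1868328}{61} = - \frac{4728334}{61}$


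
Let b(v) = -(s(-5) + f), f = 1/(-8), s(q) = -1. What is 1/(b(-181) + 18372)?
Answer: 8/146985 ≈ 5.4427e-5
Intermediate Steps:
f = -1/8 ≈ -0.12500
b(v) = 9/8 (b(v) = -(-1 - 1/8) = -1*(-9/8) = 9/8)
1/(b(-181) + 18372) = 1/(9/8 + 18372) = 1/(146985/8) = 8/146985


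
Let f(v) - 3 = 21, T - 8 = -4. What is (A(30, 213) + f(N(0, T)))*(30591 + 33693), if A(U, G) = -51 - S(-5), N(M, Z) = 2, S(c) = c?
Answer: -1414248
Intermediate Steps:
T = 4 (T = 8 - 4 = 4)
A(U, G) = -46 (A(U, G) = -51 - 1*(-5) = -51 + 5 = -46)
f(v) = 24 (f(v) = 3 + 21 = 24)
(A(30, 213) + f(N(0, T)))*(30591 + 33693) = (-46 + 24)*(30591 + 33693) = -22*64284 = -1414248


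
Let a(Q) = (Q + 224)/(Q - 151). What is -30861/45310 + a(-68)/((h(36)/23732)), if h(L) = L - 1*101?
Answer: 857984683/3307630 ≈ 259.40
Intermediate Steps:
h(L) = -101 + L (h(L) = L - 101 = -101 + L)
a(Q) = (224 + Q)/(-151 + Q)
-30861/45310 + a(-68)/((h(36)/23732)) = -30861/45310 + ((224 - 68)/(-151 - 68))/(((-101 + 36)/23732)) = -30861*1/45310 + (156/(-219))/((-65*1/23732)) = -30861/45310 + (-1/219*156)/(-65/23732) = -30861/45310 - 52/73*(-23732/65) = -30861/45310 + 94928/365 = 857984683/3307630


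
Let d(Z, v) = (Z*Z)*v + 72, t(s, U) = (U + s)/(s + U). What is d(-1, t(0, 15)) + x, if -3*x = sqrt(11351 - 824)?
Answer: 73 - 11*sqrt(87)/3 ≈ 38.800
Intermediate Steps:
t(s, U) = 1 (t(s, U) = (U + s)/(U + s) = 1)
x = -11*sqrt(87)/3 (x = -sqrt(11351 - 824)/3 = -11*sqrt(87)/3 ≈ -34.200)
d(Z, v) = 72 + v*Z**2 (d(Z, v) = Z**2*v + 72 = v*Z**2 + 72 = 72 + v*Z**2)
d(-1, t(0, 15)) + x = (72 + 1*(-1)**2) - 11*sqrt(87)/3 = (72 + 1*1) - 11*sqrt(87)/3 = (72 + 1) - 11*sqrt(87)/3 = 73 - 11*sqrt(87)/3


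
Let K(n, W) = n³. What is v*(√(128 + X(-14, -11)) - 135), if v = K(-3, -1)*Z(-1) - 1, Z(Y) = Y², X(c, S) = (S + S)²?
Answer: 3780 - 168*√17 ≈ 3087.3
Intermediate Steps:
X(c, S) = 4*S² (X(c, S) = (2*S)² = 4*S²)
v = -28 (v = (-3)³*(-1)² - 1 = -27*1 - 1 = -27 - 1 = -28)
v*(√(128 + X(-14, -11)) - 135) = -28*(√(128 + 4*(-11)²) - 135) = -28*(√(128 + 4*121) - 135) = -28*(√(128 + 484) - 135) = -28*(√612 - 135) = -28*(6*√17 - 135) = -28*(-135 + 6*√17) = 3780 - 168*√17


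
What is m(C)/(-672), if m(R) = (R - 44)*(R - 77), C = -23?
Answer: -1675/168 ≈ -9.9702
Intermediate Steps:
m(R) = (-77 + R)*(-44 + R) (m(R) = (-44 + R)*(-77 + R) = (-77 + R)*(-44 + R))
m(C)/(-672) = (3388 + (-23)**2 - 121*(-23))/(-672) = (3388 + 529 + 2783)*(-1/672) = 6700*(-1/672) = -1675/168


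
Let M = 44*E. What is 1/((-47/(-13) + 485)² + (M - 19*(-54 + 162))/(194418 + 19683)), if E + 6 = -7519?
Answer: 36183069/8638470291616 ≈ 4.1886e-6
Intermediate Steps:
E = -7525 (E = -6 - 7519 = -7525)
M = -331100 (M = 44*(-7525) = -331100)
1/((-47/(-13) + 485)² + (M - 19*(-54 + 162))/(194418 + 19683)) = 1/((-47/(-13) + 485)² + (-331100 - 19*(-54 + 162))/(194418 + 19683)) = 1/((-47*(-1/13) + 485)² + (-331100 - 19*108)/214101) = 1/((47/13 + 485)² + (-331100 - 2052)*(1/214101)) = 1/((6352/13)² - 333152*1/214101) = 1/(40347904/169 - 333152/214101) = 1/(8638470291616/36183069) = 36183069/8638470291616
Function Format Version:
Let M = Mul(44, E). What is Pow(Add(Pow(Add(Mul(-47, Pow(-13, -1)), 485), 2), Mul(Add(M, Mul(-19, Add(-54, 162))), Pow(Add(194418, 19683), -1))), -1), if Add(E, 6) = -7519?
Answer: Rational(36183069, 8638470291616) ≈ 4.1886e-6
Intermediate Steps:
E = -7525 (E = Add(-6, -7519) = -7525)
M = -331100 (M = Mul(44, -7525) = -331100)
Pow(Add(Pow(Add(Mul(-47, Pow(-13, -1)), 485), 2), Mul(Add(M, Mul(-19, Add(-54, 162))), Pow(Add(194418, 19683), -1))), -1) = Pow(Add(Pow(Add(Mul(-47, Pow(-13, -1)), 485), 2), Mul(Add(-331100, Mul(-19, Add(-54, 162))), Pow(Add(194418, 19683), -1))), -1) = Pow(Add(Pow(Add(Mul(-47, Rational(-1, 13)), 485), 2), Mul(Add(-331100, Mul(-19, 108)), Pow(214101, -1))), -1) = Pow(Add(Pow(Add(Rational(47, 13), 485), 2), Mul(Add(-331100, -2052), Rational(1, 214101))), -1) = Pow(Add(Pow(Rational(6352, 13), 2), Mul(-333152, Rational(1, 214101))), -1) = Pow(Add(Rational(40347904, 169), Rational(-333152, 214101)), -1) = Pow(Rational(8638470291616, 36183069), -1) = Rational(36183069, 8638470291616)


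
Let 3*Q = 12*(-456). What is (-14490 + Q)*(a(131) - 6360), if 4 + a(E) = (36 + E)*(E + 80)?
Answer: -471034122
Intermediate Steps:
a(E) = -4 + (36 + E)*(80 + E) (a(E) = -4 + (36 + E)*(E + 80) = -4 + (36 + E)*(80 + E))
Q = -1824 (Q = (12*(-456))/3 = (⅓)*(-5472) = -1824)
(-14490 + Q)*(a(131) - 6360) = (-14490 - 1824)*((2876 + 131² + 116*131) - 6360) = -16314*((2876 + 17161 + 15196) - 6360) = -16314*(35233 - 6360) = -16314*28873 = -471034122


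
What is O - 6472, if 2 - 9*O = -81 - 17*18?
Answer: -57859/9 ≈ -6428.8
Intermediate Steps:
O = 389/9 (O = 2/9 - (-81 - 17*18)/9 = 2/9 - (-81 - 306)/9 = 2/9 - ⅑*(-387) = 2/9 + 43 = 389/9 ≈ 43.222)
O - 6472 = 389/9 - 6472 = -57859/9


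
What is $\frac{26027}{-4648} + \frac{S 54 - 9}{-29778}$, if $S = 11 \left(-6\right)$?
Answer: $- \frac{18057731}{3295432} \approx -5.4796$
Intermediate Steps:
$S = -66$
$\frac{26027}{-4648} + \frac{S 54 - 9}{-29778} = \frac{26027}{-4648} + \frac{\left(-66\right) 54 - 9}{-29778} = 26027 \left(- \frac{1}{4648}\right) + \left(-3564 - 9\right) \left(- \frac{1}{29778}\right) = - \frac{26027}{4648} - - \frac{1191}{9926} = - \frac{26027}{4648} + \frac{1191}{9926} = - \frac{18057731}{3295432}$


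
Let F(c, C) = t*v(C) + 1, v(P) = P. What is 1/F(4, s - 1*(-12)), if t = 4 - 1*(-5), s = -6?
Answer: 1/55 ≈ 0.018182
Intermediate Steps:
t = 9 (t = 4 + 5 = 9)
F(c, C) = 1 + 9*C (F(c, C) = 9*C + 1 = 1 + 9*C)
1/F(4, s - 1*(-12)) = 1/(1 + 9*(-6 - 1*(-12))) = 1/(1 + 9*(-6 + 12)) = 1/(1 + 9*6) = 1/(1 + 54) = 1/55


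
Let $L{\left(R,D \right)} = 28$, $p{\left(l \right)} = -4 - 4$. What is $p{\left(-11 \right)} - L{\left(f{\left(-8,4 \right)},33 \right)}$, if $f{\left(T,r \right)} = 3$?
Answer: $-36$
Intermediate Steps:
$p{\left(l \right)} = -8$
$p{\left(-11 \right)} - L{\left(f{\left(-8,4 \right)},33 \right)} = -8 - 28 = -36$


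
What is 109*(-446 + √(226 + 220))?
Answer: -48614 + 109*√446 ≈ -46312.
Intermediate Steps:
109*(-446 + √(226 + 220)) = 109*(-446 + √446) = -48614 + 109*√446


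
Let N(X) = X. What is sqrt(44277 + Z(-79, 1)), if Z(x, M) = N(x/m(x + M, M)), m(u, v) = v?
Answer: 7*sqrt(902) ≈ 210.23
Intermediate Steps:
Z(x, M) = x/M
sqrt(44277 + Z(-79, 1)) = sqrt(44277 - 79/1) = sqrt(44277 - 79*1) = sqrt(44277 - 79) = sqrt(44198) = 7*sqrt(902)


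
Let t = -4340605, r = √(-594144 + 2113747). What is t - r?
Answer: -4340605 - √1519603 ≈ -4.3418e+6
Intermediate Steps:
r = √1519603 ≈ 1232.7
t - r = -4340605 - √1519603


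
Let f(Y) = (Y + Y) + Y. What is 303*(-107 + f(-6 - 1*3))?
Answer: -40602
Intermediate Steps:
f(Y) = 3*Y (f(Y) = 2*Y + Y = 3*Y)
303*(-107 + f(-6 - 1*3)) = 303*(-107 + 3*(-6 - 1*3)) = 303*(-107 + 3*(-6 - 3)) = 303*(-107 + 3*(-9)) = 303*(-107 - 27) = 303*(-134) = -40602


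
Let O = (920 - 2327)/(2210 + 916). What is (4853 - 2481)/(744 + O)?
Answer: 2471624/774779 ≈ 3.1901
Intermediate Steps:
O = -469/1042 (O = -1407/3126 = -1407*1/3126 = -469/1042 ≈ -0.45010)
(4853 - 2481)/(744 + O) = (4853 - 2481)/(744 - 469/1042) = 2372/(774779/1042) = 2372*(1042/774779) = 2471624/774779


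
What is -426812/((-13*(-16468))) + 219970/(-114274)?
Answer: -11983196496/3058029377 ≈ -3.9186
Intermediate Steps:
-426812/((-13*(-16468))) + 219970/(-114274) = -426812/214084 + 219970*(-1/114274) = -426812*1/214084 - 109985/57137 = -106703/53521 - 109985/57137 = -11983196496/3058029377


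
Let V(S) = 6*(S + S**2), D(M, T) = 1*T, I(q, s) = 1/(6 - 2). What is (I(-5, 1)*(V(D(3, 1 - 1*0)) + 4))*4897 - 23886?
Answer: -4298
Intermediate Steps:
I(q, s) = 1/4
D(M, T) = T
V(S) = 6*S + 6*S**2
(I(-5, 1)*(V(D(3, 1 - 1*0)) + 4))*4897 - 23886 = ((6*(1 - 1*0)*(1 + (1 - 1*0)) + 4)/4)*4897 - 23886 = ((6*(1 + 0)*(1 + (1 + 0)) + 4)/4)*4897 - 23886 = ((6*1*(1 + 1) + 4)/4)*4897 - 23886 = ((6*1*2 + 4)/4)*4897 - 23886 = ((12 + 4)/4)*4897 - 23886 = ((1/4)*16)*4897 - 23886 = 4*4897 - 23886 = 19588 - 23886 = -4298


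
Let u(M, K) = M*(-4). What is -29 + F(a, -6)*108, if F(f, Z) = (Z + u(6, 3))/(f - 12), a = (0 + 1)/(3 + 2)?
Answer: 14489/59 ≈ 245.58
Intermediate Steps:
u(M, K) = -4*M
a = ⅕ (a = 1/5 = 1*(⅕) = ⅕ ≈ 0.20000)
F(f, Z) = (-24 + Z)/(-12 + f) (F(f, Z) = (Z - 4*6)/(f - 12) = (Z - 24)/(-12 + f) = (-24 + Z)/(-12 + f))
-29 + F(a, -6)*108 = -29 + ((-24 - 6)/(-12 + ⅕))*108 = -29 + (-30/(-59/5))*108 = -29 - 5/59*(-30)*108 = -29 + (150/59)*108 = -29 + 16200/59 = 14489/59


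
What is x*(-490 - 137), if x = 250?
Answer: -156750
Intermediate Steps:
x*(-490 - 137) = 250*(-490 - 137) = 250*(-627) = -156750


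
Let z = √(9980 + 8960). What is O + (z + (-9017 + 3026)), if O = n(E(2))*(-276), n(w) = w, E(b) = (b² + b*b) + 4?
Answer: -9303 + 2*√4735 ≈ -9165.4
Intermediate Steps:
E(b) = 4 + 2*b² (E(b) = (b² + b²) + 4 = 2*b² + 4 = 4 + 2*b²)
z = 2*√4735 (z = √18940 = 2*√4735 ≈ 137.62)
O = -3312 (O = (4 + 2*2²)*(-276) = (4 + 2*4)*(-276) = (4 + 8)*(-276) = 12*(-276) = -3312)
O + (z + (-9017 + 3026)) = -3312 + (2*√4735 + (-9017 + 3026)) = -3312 + (2*√4735 - 5991) = -3312 + (-5991 + 2*√4735) = -9303 + 2*√4735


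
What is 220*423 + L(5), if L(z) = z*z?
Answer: 93085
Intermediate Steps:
L(z) = z²
220*423 + L(5) = 220*423 + 5² = 93060 + 25 = 93085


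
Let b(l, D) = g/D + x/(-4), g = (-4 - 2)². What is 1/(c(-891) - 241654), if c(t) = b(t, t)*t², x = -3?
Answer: 4/1286723 ≈ 3.1087e-6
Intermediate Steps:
g = 36 (g = (-6)² = 36)
b(l, D) = ¾ + 36/D (b(l, D) = 36/D - 3/(-4) = 36/D - 3*(-¼) = 36/D + ¾ = ¾ + 36/D)
c(t) = t²*(¾ + 36/t) (c(t) = (¾ + 36/t)*t² = t²*(¾ + 36/t))
1/(c(-891) - 241654) = 1/((¾)*(-891)*(48 - 891) - 241654) = 1/((¾)*(-891)*(-843) - 241654) = 1/(2253339/4 - 241654) = 1/(1286723/4) = 4/1286723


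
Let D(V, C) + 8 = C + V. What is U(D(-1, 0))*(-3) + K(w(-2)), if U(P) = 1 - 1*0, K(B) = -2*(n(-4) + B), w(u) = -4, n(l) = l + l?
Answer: 21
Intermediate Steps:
n(l) = 2*l
D(V, C) = -8 + C + V (D(V, C) = -8 + (C + V) = -8 + C + V)
K(B) = 16 - 2*B (K(B) = -2*(2*(-4) + B) = -2*(-8 + B) = 16 - 2*B)
U(P) = 1 (U(P) = 1 + 0 = 1)
U(D(-1, 0))*(-3) + K(w(-2)) = 1*(-3) + (16 - 2*(-4)) = -3 + (16 + 8) = -3 + 24 = 21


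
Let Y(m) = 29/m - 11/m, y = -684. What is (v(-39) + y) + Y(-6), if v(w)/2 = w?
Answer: -765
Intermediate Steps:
v(w) = 2*w
Y(m) = 18/m
(v(-39) + y) + Y(-6) = (2*(-39) - 684) + 18/(-6) = (-78 - 684) + 18*(-⅙) = -762 - 3 = -765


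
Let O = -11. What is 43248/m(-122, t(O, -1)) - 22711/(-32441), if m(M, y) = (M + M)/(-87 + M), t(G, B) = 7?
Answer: 73308572599/1978901 ≈ 37045.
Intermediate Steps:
m(M, y) = 2*M/(-87 + M) (m(M, y) = (2*M)/(-87 + M) = 2*M/(-87 + M))
43248/m(-122, t(O, -1)) - 22711/(-32441) = 43248/((2*(-122)/(-87 - 122))) - 22711/(-32441) = 43248/((2*(-122)/(-209))) - 22711*(-1/32441) = 43248/((2*(-122)*(-1/209))) + 22711/32441 = 43248/(244/209) + 22711/32441 = 43248*(209/244) + 22711/32441 = 2259708/61 + 22711/32441 = 73308572599/1978901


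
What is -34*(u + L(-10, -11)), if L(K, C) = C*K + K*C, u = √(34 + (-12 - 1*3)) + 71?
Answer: -9894 - 34*√19 ≈ -10042.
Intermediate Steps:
u = 71 + √19 (u = √(34 + (-12 - 3)) + 71 = √(34 - 15) + 71 = √19 + 71 = 71 + √19 ≈ 75.359)
L(K, C) = 2*C*K (L(K, C) = C*K + C*K = 2*C*K)
-34*(u + L(-10, -11)) = -34*((71 + √19) + 2*(-11)*(-10)) = -34*((71 + √19) + 220) = -34*(291 + √19) = -9894 - 34*√19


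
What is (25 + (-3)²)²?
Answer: 1156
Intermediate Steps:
(25 + (-3)²)² = (25 + 9)² = 34² = 1156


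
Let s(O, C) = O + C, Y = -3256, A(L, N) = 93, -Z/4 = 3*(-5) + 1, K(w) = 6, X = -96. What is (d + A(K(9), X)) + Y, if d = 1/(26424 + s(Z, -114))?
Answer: -83395657/26366 ≈ -3163.0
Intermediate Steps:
Z = 56 (Z = -4*(3*(-5) + 1) = -4*(-15 + 1) = -4*(-14) = 56)
s(O, C) = C + O
d = 1/26366 (d = 1/(26424 + (-114 + 56)) = 1/(26424 - 58) = 1/26366 ≈ 3.7928e-5)
(d + A(K(9), X)) + Y = (1/26366 + 93) - 3256 = 2452039/26366 - 3256 = -83395657/26366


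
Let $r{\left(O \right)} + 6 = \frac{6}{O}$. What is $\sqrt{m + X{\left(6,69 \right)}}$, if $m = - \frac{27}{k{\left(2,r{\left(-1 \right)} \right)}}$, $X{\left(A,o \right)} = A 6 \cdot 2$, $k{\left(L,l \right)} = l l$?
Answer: $\frac{\sqrt{1149}}{4} \approx 8.4742$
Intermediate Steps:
$r{\left(O \right)} = -6 + \frac{6}{O}$
$k{\left(L,l \right)} = l^{2}$
$X{\left(A,o \right)} = 12 A$ ($X{\left(A,o \right)} = 6 A 2 = 12 A$)
$m = - \frac{3}{16}$ ($m = - \frac{27}{\left(-6 + \frac{6}{-1}\right)^{2}} = - \frac{27}{\left(-6 + 6 \left(-1\right)\right)^{2}} = - \frac{27}{\left(-6 - 6\right)^{2}} = - \frac{27}{\left(-12\right)^{2}} = - \frac{27}{144} = \left(-27\right) \frac{1}{144} = - \frac{3}{16} \approx -0.1875$)
$\sqrt{m + X{\left(6,69 \right)}} = \sqrt{- \frac{3}{16} + 12 \cdot 6} = \sqrt{- \frac{3}{16} + 72} = \sqrt{\frac{1149}{16}} = \frac{\sqrt{1149}}{4}$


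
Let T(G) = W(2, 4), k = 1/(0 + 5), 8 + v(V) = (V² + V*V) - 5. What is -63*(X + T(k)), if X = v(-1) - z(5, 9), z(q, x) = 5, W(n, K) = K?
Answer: 756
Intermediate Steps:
v(V) = -13 + 2*V² (v(V) = -8 + ((V² + V*V) - 5) = -8 + ((V² + V²) - 5) = -8 + (2*V² - 5) = -8 + (-5 + 2*V²) = -13 + 2*V²)
k = ⅕ (k = 1/5 = ⅕ ≈ 0.20000)
T(G) = 4
X = -16 (X = (-13 + 2*(-1)²) - 1*5 = (-13 + 2*1) - 5 = (-13 + 2) - 5 = -11 - 5 = -16)
-63*(X + T(k)) = -63*(-16 + 4) = -63*(-12) = 756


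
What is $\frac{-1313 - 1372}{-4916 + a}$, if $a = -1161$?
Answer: $\frac{2685}{6077} \approx 0.44183$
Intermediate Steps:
$\frac{-1313 - 1372}{-4916 + a} = \frac{-1313 - 1372}{-4916 - 1161} = - \frac{2685}{-6077} = \left(-2685\right) \left(- \frac{1}{6077}\right) = \frac{2685}{6077}$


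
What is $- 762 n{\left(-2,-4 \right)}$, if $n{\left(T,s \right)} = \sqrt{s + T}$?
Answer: $- 762 i \sqrt{6} \approx - 1866.5 i$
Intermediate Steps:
$n{\left(T,s \right)} = \sqrt{T + s}$
$- 762 n{\left(-2,-4 \right)} = - 762 \sqrt{-2 - 4} = - 762 \sqrt{-6} = - 762 i \sqrt{6}$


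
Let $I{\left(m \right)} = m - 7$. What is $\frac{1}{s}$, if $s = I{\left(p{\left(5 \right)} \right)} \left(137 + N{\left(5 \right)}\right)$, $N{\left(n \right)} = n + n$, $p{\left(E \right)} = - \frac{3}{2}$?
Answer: $- \frac{2}{2499} \approx -0.00080032$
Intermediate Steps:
$p{\left(E \right)} = - \frac{3}{2}$ ($p{\left(E \right)} = \left(-3\right) \frac{1}{2} = - \frac{3}{2}$)
$N{\left(n \right)} = 2 n$
$I{\left(m \right)} = -7 + m$ ($I{\left(m \right)} = m - 7 = -7 + m$)
$s = - \frac{2499}{2}$ ($s = \left(-7 - \frac{3}{2}\right) \left(137 + 2 \cdot 5\right) = - \frac{17 \left(137 + 10\right)}{2} = \left(- \frac{17}{2}\right) 147 = - \frac{2499}{2} \approx -1249.5$)
$\frac{1}{s} = \frac{1}{- \frac{2499}{2}} = - \frac{2}{2499}$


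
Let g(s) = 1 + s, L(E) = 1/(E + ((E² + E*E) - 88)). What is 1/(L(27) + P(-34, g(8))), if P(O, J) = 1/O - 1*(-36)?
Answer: 47498/1708565 ≈ 0.027800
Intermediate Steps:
L(E) = 1/(-88 + E + 2*E²) (L(E) = 1/(E + ((E² + E²) - 88)) = 1/(E + (2*E² - 88)) = 1/(E + (-88 + 2*E²)) = 1/(-88 + E + 2*E²))
P(O, J) = 36 + 1/O (P(O, J) = 1/O + 36 = 36 + 1/O)
1/(L(27) + P(-34, g(8))) = 1/(1/(-88 + 27 + 2*27²) + (36 + 1/(-34))) = 1/(1/(-88 + 27 + 2*729) + (36 - 1/34)) = 1/(1/(-88 + 27 + 1458) + 1223/34) = 1/(1/1397 + 1223/34) = 1/(1708565/47498) = 47498/1708565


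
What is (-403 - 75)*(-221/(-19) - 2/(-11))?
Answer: -1180182/209 ≈ -5646.8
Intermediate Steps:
(-403 - 75)*(-221/(-19) - 2/(-11)) = -478*(-221*(-1/19) - 2*(-1/11)) = -478*(221/19 + 2/11) = -478*2469/209 = -1180182/209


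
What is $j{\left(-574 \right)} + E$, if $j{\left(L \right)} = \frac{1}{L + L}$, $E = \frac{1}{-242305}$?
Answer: $- \frac{34779}{39738020} \approx -0.00087521$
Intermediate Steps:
$E = - \frac{1}{242305} \approx -4.127 \cdot 10^{-6}$
$j{\left(L \right)} = \frac{1}{2 L}$
$j{\left(-574 \right)} + E = \frac{1}{2 \left(-574\right)} - \frac{1}{242305} = \frac{1}{2} \left(- \frac{1}{574}\right) - \frac{1}{242305} = - \frac{1}{1148} - \frac{1}{242305} = - \frac{34779}{39738020}$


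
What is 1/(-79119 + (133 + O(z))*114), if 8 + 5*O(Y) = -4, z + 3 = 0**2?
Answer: -5/321153 ≈ -1.5569e-5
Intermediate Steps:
z = -3 (z = -3 + 0**2 = -3 + 0 = -3)
O(Y) = -12/5 (O(Y) = -8/5 + (1/5)*(-4) = -8/5 - 4/5 = -12/5)
1/(-79119 + (133 + O(z))*114) = 1/(-79119 + (133 - 12/5)*114) = 1/(-79119 + (653/5)*114) = 1/(-79119 + 74442/5) = 1/(-321153/5) = -5/321153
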